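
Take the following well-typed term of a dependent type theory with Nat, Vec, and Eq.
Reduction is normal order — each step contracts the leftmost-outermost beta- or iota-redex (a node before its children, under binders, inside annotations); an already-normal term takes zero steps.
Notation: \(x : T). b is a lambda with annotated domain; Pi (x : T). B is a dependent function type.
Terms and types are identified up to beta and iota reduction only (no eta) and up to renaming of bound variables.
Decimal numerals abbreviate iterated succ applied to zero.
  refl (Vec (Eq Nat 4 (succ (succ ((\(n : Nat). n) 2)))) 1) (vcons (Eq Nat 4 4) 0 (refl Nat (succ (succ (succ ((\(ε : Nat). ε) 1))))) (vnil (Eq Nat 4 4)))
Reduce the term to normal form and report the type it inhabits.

resulting normal form:
  refl (Vec (Eq Nat 4 4) 1) (vcons (Eq Nat 4 4) 0 (refl Nat 4) (vnil (Eq Nat 4 4)))
inferred type:
  Eq (Vec (Eq Nat 4 4) 1) (vcons (Eq Nat 4 4) 0 (refl Nat 4) (vnil (Eq Nat 4 4))) (vcons (Eq Nat 4 4) 0 (refl Nat 4) (vnil (Eq Nat 4 4)))


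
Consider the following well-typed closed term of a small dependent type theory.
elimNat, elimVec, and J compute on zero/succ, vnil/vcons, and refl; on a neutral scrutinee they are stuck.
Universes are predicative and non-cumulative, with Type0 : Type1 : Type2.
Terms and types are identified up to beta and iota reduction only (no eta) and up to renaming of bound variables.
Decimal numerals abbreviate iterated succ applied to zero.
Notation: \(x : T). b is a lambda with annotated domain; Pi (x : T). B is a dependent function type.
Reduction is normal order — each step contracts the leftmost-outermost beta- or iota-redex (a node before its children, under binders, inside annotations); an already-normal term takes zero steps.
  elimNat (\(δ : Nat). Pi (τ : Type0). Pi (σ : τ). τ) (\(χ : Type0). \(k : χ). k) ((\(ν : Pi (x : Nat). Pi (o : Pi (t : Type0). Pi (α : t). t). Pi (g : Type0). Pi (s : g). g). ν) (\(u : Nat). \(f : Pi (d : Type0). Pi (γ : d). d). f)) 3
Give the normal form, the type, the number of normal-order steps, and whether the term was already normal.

resulting normal form:
  \(δ : Type0). \(τ : δ). τ
inferred type:
  Pi (δ : Type0). Pi (τ : δ). δ
steps to reach normal form (normal order): 13
started in normal form: no
first contracted redex: an elimNat iota-redex


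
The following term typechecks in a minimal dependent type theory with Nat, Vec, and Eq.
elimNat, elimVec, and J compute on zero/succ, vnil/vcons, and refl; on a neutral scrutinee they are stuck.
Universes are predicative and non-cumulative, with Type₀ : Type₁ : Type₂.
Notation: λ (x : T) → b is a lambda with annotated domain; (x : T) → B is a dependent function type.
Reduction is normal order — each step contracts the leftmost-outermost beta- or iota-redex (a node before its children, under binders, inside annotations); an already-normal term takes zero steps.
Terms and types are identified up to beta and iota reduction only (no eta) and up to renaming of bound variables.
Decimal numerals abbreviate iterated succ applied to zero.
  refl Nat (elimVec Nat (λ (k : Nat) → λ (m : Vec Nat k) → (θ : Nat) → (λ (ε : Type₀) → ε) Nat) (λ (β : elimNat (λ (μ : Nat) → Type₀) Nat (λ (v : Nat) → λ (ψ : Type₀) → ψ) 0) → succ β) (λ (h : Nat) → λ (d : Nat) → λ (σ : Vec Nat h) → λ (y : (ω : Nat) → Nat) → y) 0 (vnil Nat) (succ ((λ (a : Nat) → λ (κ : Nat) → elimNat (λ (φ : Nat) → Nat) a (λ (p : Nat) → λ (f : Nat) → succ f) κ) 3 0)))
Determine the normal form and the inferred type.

resulting normal form:
  refl Nat 5
the term's type:
  Eq Nat 5 5


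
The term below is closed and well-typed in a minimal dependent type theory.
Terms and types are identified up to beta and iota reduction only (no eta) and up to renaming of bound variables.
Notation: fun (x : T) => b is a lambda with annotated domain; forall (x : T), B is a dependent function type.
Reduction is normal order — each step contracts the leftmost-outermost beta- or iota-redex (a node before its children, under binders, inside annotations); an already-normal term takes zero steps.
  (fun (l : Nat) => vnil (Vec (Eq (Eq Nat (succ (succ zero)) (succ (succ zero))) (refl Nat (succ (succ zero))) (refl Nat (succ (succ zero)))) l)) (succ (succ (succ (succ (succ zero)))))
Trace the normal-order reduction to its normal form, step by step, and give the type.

reduction (normal order):
  (fun (l : Nat) => vnil (Vec (Eq (Eq Nat (succ (succ zero)) (succ (succ zero))) (refl Nat (succ (succ zero))) (refl Nat (succ (succ zero)))) l)) (succ (succ (succ (succ (succ zero)))))
  ~> vnil (Vec (Eq (Eq Nat (succ (succ zero)) (succ (succ zero))) (refl Nat (succ (succ zero))) (refl Nat (succ (succ zero)))) (succ (succ (succ (succ (succ zero))))))
the term's type:
  Vec (Vec (Eq (Eq Nat (succ (succ zero)) (succ (succ zero))) (refl Nat (succ (succ zero))) (refl Nat (succ (succ zero)))) (succ (succ (succ (succ (succ zero)))))) zero


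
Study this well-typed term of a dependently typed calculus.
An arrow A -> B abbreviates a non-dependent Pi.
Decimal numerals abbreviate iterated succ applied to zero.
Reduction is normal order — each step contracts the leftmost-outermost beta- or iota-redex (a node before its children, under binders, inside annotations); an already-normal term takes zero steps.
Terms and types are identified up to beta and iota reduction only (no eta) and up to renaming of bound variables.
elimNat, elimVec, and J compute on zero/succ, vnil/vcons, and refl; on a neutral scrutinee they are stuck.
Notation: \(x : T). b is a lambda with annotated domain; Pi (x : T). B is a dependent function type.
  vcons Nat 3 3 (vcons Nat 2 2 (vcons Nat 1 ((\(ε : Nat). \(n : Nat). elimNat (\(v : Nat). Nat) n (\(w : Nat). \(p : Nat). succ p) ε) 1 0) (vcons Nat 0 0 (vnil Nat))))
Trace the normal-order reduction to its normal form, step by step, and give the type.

normal-order reduction sequence:
  vcons Nat 3 3 (vcons Nat 2 2 (vcons Nat 1 ((\(ε : Nat). \(n : Nat). elimNat (\(v : Nat). Nat) n (\(w : Nat). \(p : Nat). succ p) ε) 1 0) (vcons Nat 0 0 (vnil Nat))))
  ~> vcons Nat 3 3 (vcons Nat 2 2 (vcons Nat 1 ((\(ε : Nat). elimNat (\(n : Nat). Nat) ε (\(v : Nat). \(w : Nat). succ w) 1) 0) (vcons Nat 0 0 (vnil Nat))))
  ~> vcons Nat 3 3 (vcons Nat 2 2 (vcons Nat 1 (elimNat (\(ε : Nat). Nat) 0 (\(n : Nat). \(v : Nat). succ v) 1) (vcons Nat 0 0 (vnil Nat))))
  ~> vcons Nat 3 3 (vcons Nat 2 2 (vcons Nat 1 ((\(ε : Nat). \(n : Nat). succ n) 0 (elimNat (\(v : Nat). Nat) 0 (\(w : Nat). \(p : Nat). succ p) 0)) (vcons Nat 0 0 (vnil Nat))))
  ~> vcons Nat 3 3 (vcons Nat 2 2 (vcons Nat 1 ((\(ε : Nat). succ ε) (elimNat (\(n : Nat). Nat) 0 (\(v : Nat). \(w : Nat). succ w) 0)) (vcons Nat 0 0 (vnil Nat))))
  ~> vcons Nat 3 3 (vcons Nat 2 2 (vcons Nat 1 (succ (elimNat (\(ε : Nat). Nat) 0 (\(n : Nat). \(v : Nat). succ v) 0)) (vcons Nat 0 0 (vnil Nat))))
  ~> vcons Nat 3 3 (vcons Nat 2 2 (vcons Nat 1 1 (vcons Nat 0 0 (vnil Nat))))
the term's type:
  Vec Nat 4


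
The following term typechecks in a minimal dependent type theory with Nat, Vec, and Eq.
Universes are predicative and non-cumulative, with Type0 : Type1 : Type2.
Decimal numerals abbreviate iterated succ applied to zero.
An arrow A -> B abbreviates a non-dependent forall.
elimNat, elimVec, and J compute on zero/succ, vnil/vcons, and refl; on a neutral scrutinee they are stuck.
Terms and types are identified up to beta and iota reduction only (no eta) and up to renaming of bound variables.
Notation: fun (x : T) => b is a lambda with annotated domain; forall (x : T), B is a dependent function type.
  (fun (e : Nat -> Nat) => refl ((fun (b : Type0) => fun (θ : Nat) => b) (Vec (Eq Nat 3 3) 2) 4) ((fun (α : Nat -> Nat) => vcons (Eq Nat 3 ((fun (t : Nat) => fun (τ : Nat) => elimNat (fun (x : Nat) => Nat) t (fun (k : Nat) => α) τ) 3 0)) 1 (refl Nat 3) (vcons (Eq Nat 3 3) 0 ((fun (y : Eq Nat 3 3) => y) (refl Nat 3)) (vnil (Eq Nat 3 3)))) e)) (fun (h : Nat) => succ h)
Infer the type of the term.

type:
  Eq (Vec (Eq Nat 3 3) 2) (vcons (Eq Nat 3 3) 1 (refl Nat 3) (vcons (Eq Nat 3 3) 0 (refl Nat 3) (vnil (Eq Nat 3 3)))) (vcons (Eq Nat 3 3) 1 (refl Nat 3) (vcons (Eq Nat 3 3) 0 (refl Nat 3) (vnil (Eq Nat 3 3))))


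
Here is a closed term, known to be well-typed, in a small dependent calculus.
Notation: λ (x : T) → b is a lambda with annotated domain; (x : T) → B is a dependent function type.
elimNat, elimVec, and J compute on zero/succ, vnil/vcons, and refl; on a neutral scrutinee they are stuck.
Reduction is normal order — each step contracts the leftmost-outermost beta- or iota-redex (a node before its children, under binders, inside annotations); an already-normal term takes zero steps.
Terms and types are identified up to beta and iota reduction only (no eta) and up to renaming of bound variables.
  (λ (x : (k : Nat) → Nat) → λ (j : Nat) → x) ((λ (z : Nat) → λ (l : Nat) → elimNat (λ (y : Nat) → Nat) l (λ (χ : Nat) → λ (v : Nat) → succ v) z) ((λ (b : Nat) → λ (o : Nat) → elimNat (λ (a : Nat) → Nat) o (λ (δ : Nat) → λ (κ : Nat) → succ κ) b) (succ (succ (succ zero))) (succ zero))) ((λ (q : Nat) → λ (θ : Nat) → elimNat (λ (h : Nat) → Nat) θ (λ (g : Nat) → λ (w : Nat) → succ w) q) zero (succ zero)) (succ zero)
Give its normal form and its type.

resulting normal form:
  succ (succ (succ (succ (succ zero))))
type:
  Nat


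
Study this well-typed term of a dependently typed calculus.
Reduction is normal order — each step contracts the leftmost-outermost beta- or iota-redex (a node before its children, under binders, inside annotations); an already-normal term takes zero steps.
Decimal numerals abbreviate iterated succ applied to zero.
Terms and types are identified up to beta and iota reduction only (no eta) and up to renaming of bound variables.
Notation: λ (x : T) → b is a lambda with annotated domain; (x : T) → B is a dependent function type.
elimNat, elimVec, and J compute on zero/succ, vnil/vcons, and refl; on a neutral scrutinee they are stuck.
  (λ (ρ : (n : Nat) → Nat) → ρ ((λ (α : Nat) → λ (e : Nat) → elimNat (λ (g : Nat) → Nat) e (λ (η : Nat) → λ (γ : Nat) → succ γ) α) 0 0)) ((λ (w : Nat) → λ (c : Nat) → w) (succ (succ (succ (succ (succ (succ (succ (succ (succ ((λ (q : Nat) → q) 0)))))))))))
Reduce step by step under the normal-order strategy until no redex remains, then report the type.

normal-order reduction:
  (λ (ρ : (n : Nat) → Nat) → ρ ((λ (α : Nat) → λ (e : Nat) → elimNat (λ (g : Nat) → Nat) e (λ (η : Nat) → λ (γ : Nat) → succ γ) α) 0 0)) ((λ (w : Nat) → λ (c : Nat) → w) (succ (succ (succ (succ (succ (succ (succ (succ (succ ((λ (q : Nat) → q) 0)))))))))))
  ~> (λ (ρ : Nat) → λ (n : Nat) → ρ) (succ (succ (succ (succ (succ (succ (succ (succ (succ ((λ (α : Nat) → α) 0)))))))))) ((λ (e : Nat) → λ (g : Nat) → elimNat (λ (η : Nat) → Nat) g (λ (γ : Nat) → λ (w : Nat) → succ w) e) 0 0)
  ~> (λ (ρ : Nat) → succ (succ (succ (succ (succ (succ (succ (succ (succ ((λ (n : Nat) → n) 0)))))))))) ((λ (α : Nat) → λ (e : Nat) → elimNat (λ (g : Nat) → Nat) e (λ (η : Nat) → λ (γ : Nat) → succ γ) α) 0 0)
  ~> succ (succ (succ (succ (succ (succ (succ (succ (succ ((λ (ρ : Nat) → ρ) 0)))))))))
  ~> 9
type:
  Nat


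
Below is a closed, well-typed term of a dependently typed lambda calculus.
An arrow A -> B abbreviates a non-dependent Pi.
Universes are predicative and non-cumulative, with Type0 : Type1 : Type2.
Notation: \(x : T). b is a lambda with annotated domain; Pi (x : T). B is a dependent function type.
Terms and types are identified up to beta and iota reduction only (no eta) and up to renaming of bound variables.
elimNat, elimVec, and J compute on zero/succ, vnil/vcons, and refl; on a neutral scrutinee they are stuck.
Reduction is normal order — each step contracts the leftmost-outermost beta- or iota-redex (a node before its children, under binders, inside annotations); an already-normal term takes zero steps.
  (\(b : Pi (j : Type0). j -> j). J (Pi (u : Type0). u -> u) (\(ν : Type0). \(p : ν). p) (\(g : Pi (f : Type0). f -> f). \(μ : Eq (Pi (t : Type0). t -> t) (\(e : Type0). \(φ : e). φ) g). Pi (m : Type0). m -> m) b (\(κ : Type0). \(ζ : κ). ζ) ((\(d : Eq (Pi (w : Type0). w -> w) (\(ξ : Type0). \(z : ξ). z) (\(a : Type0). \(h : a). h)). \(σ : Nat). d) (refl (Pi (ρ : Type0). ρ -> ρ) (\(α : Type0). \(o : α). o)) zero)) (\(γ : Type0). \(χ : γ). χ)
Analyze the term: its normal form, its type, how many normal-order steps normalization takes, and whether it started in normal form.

normal form:
  \(b : Type0). \(j : b). j
inferred type:
  Pi (b : Type0). b -> b
reduction steps (normal order): 4
term was already normal: no
first redex: a beta-redex


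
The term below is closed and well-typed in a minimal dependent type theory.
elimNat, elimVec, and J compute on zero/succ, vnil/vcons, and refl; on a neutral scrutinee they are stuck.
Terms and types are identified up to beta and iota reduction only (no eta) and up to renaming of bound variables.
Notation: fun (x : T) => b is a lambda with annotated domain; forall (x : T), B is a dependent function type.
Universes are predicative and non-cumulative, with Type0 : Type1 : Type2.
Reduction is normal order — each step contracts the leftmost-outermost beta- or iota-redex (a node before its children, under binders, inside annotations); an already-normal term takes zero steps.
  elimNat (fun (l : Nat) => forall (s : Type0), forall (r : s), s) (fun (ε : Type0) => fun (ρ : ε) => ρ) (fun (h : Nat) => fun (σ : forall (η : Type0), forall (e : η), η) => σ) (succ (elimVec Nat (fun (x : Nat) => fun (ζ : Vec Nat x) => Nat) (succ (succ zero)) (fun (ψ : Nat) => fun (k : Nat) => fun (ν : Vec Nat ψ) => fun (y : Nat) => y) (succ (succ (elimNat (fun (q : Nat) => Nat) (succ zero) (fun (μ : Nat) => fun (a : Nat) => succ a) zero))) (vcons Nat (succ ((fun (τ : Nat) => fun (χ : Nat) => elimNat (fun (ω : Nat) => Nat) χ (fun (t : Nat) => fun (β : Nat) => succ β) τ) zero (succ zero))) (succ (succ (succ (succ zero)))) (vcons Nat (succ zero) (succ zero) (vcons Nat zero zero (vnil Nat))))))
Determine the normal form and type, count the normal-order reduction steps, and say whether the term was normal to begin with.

normal form:
  fun (l : Type0) => fun (s : l) => s
type:
  forall (l : Type0), forall (s : l), l
reduction steps (normal order): 26
term was already normal: no
first contracted redex: an elimNat iota-redex


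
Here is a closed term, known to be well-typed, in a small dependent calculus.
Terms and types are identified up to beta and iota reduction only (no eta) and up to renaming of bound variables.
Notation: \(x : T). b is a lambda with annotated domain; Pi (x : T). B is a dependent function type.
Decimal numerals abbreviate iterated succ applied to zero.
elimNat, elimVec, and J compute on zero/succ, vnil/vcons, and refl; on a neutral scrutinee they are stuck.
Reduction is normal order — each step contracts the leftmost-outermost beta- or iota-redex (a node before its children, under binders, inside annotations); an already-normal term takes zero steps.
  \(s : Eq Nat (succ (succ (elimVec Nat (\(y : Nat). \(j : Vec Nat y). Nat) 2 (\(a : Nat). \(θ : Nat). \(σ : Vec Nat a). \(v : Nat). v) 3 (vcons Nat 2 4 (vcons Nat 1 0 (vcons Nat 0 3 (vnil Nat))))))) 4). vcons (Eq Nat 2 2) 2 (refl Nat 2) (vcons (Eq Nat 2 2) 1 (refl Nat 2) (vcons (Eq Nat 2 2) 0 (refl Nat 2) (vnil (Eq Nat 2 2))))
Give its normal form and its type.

normal form:
  \(s : Eq Nat 4 4). vcons (Eq Nat 2 2) 2 (refl Nat 2) (vcons (Eq Nat 2 2) 1 (refl Nat 2) (vcons (Eq Nat 2 2) 0 (refl Nat 2) (vnil (Eq Nat 2 2))))
the term's type:
  Pi (s : Eq Nat 4 4). Vec (Eq Nat 2 2) 3
observation: normalization takes exactly 16 steps under the normal-order strategy.


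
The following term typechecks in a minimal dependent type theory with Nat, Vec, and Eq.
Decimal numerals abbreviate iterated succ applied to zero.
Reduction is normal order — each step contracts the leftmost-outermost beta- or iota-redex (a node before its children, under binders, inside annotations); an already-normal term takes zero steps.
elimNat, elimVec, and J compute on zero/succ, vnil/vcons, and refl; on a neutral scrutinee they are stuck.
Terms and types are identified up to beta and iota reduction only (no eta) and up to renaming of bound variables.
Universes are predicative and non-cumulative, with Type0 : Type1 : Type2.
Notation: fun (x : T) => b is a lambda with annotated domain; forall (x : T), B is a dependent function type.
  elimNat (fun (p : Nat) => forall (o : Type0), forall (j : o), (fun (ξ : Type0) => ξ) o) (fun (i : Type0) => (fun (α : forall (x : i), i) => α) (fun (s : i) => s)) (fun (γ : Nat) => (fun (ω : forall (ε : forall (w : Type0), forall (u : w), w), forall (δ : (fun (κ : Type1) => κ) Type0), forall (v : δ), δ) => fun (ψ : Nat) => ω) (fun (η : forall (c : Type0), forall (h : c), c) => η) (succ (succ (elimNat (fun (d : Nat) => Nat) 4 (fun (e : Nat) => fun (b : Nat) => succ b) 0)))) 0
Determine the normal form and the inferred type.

normal form:
  fun (p : Type0) => fun (o : p) => o
inferred type:
  forall (p : Type0), forall (o : p), p
observation: 2 normal-order steps separate the term from its normal form.


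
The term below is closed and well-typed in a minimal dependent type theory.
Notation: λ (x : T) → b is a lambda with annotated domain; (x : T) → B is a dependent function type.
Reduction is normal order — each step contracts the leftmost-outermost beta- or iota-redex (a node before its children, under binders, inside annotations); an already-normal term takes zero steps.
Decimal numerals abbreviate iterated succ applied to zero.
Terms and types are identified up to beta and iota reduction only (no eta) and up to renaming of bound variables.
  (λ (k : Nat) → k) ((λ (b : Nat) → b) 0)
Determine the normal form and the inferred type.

resulting normal form:
  0
type:
  Nat


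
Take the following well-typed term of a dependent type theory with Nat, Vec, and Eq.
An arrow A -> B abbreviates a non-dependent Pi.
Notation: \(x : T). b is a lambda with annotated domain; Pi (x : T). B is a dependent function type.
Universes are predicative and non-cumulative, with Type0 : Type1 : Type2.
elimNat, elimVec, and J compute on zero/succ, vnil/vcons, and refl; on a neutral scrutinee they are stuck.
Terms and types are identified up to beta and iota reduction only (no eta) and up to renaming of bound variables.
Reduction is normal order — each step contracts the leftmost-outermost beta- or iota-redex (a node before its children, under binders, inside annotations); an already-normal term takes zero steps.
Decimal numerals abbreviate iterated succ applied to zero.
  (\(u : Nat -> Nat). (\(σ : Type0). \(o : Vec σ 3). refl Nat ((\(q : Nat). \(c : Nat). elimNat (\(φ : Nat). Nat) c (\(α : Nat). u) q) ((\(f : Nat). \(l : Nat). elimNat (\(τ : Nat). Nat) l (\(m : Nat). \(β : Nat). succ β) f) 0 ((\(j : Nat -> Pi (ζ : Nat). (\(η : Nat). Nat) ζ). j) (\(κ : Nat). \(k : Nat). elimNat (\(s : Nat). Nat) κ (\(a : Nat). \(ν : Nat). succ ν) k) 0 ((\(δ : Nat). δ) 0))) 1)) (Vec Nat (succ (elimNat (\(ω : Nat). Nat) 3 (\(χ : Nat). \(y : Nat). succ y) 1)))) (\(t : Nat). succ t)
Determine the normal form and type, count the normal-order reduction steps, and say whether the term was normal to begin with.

resulting normal form:
  \(u : Vec (Vec Nat 5) 3). refl Nat 1
the term's type:
  Vec (Vec Nat 5) 3 -> Eq Nat 1 1
steps to reach normal form (normal order): 17
already normal: no
first contracted redex: a beta-redex


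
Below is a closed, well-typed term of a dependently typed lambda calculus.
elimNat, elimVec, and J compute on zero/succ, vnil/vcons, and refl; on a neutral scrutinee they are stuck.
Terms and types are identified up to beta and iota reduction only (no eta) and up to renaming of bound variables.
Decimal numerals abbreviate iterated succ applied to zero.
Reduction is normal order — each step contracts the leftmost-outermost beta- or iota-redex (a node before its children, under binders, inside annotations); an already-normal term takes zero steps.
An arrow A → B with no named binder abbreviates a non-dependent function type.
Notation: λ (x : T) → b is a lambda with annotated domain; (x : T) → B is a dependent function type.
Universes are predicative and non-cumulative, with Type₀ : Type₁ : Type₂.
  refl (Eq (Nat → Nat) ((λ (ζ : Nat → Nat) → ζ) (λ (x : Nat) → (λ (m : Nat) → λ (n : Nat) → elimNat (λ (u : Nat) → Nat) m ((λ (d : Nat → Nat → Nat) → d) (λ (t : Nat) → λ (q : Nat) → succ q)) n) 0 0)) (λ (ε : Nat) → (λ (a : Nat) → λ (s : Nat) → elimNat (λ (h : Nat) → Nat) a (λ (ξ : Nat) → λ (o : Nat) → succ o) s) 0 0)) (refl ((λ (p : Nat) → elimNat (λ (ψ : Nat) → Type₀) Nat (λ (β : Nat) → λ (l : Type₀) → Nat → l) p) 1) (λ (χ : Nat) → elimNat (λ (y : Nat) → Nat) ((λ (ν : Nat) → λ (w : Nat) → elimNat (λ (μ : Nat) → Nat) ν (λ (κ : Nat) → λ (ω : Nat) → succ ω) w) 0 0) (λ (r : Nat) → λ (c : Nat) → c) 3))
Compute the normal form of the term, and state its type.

normal form:
  refl (Eq (Nat → Nat) (λ (ζ : Nat) → 0) (λ (x : Nat) → 0)) (refl (Nat → Nat) (λ (m : Nat) → 0))
type:
  Eq (Eq (Nat → Nat) (λ (ζ : Nat) → 0) (λ (x : Nat) → 0)) (refl (Nat → Nat) (λ (m : Nat) → 0)) (refl (Nat → Nat) (λ (n : Nat) → 0))
observation: normalization takes exactly 25 steps under the normal-order strategy.


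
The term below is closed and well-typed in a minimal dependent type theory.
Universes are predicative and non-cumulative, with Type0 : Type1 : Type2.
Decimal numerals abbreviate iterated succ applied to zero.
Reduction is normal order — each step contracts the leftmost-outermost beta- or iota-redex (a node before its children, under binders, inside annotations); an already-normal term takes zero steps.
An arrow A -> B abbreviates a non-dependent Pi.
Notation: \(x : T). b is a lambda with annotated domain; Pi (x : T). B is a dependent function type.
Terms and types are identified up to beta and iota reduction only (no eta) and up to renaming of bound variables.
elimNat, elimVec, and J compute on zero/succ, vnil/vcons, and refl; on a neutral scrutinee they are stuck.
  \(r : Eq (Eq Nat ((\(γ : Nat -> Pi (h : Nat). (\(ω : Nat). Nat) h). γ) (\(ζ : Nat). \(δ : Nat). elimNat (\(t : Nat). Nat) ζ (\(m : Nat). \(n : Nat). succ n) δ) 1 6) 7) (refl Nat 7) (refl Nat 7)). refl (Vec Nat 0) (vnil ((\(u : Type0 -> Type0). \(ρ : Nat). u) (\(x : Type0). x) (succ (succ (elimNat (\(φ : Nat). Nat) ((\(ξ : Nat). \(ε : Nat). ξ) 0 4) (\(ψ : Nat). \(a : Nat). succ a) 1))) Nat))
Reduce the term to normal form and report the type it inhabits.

resulting normal form:
  \(r : Eq (Eq Nat 7 7) (refl Nat 7) (refl Nat 7)). refl (Vec Nat 0) (vnil Nat)
inferred type:
  Eq (Eq Nat 7 7) (refl Nat 7) (refl Nat 7) -> Eq (Vec Nat 0) (vnil Nat) (vnil Nat)
observation: the term reaches its normal form after 25 normal-order steps.


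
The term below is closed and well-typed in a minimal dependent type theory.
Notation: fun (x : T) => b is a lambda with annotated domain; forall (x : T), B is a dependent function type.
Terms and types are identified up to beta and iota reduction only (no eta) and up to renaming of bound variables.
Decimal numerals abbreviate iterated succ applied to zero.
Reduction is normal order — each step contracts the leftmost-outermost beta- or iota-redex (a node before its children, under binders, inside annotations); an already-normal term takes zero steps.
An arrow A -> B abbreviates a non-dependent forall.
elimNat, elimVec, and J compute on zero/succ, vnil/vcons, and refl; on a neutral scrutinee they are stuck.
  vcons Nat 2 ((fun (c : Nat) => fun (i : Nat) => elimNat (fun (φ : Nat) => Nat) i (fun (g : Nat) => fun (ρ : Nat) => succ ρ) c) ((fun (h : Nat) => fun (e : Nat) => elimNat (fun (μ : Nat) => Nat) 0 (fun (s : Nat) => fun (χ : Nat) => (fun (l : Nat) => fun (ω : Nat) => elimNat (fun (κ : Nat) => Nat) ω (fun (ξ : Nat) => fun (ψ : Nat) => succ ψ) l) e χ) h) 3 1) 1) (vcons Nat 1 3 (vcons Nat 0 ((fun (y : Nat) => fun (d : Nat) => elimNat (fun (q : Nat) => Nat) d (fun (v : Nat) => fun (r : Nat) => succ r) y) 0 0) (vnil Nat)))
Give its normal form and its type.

reduced normal form:
  vcons Nat 2 4 (vcons Nat 1 3 (vcons Nat 0 0 (vnil Nat)))
type:
  Vec Nat 3


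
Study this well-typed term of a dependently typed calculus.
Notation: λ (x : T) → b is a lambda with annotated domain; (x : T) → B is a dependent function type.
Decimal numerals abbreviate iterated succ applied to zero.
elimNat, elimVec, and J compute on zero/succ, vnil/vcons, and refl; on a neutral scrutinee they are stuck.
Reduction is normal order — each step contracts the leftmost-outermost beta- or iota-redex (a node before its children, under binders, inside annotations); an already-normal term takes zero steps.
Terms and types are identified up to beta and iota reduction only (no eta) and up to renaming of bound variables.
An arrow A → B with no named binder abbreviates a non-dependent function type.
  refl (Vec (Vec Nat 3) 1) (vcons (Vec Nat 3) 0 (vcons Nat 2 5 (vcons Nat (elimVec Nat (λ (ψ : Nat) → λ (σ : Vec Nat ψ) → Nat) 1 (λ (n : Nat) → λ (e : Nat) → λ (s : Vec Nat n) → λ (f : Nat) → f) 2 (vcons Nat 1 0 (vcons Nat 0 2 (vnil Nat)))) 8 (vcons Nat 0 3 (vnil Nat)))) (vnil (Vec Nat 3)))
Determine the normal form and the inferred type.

reduced normal form:
  refl (Vec (Vec Nat 3) 1) (vcons (Vec Nat 3) 0 (vcons Nat 2 5 (vcons Nat 1 8 (vcons Nat 0 3 (vnil Nat)))) (vnil (Vec Nat 3)))
type:
  Eq (Vec (Vec Nat 3) 1) (vcons (Vec Nat 3) 0 (vcons Nat 2 5 (vcons Nat 1 8 (vcons Nat 0 3 (vnil Nat)))) (vnil (Vec Nat 3))) (vcons (Vec Nat 3) 0 (vcons Nat 2 5 (vcons Nat 1 8 (vcons Nat 0 3 (vnil Nat)))) (vnil (Vec Nat 3)))


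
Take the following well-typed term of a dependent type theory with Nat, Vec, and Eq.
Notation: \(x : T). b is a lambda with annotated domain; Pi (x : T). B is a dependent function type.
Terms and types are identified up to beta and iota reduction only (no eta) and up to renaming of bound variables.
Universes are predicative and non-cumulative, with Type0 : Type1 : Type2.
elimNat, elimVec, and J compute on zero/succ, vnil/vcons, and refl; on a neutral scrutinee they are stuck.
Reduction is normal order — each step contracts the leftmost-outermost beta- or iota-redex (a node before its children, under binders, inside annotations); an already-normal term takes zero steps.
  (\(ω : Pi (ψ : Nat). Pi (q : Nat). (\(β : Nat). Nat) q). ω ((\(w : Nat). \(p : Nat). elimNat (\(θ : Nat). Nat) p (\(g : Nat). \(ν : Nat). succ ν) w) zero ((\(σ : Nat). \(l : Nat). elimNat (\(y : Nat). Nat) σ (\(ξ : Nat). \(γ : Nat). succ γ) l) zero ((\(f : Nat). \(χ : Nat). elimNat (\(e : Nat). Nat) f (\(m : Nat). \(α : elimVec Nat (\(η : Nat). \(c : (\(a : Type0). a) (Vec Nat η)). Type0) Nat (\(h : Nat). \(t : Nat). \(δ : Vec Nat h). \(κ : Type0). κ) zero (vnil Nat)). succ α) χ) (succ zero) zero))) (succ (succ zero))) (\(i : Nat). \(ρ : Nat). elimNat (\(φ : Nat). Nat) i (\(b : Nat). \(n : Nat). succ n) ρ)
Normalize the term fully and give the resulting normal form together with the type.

reduced normal form:
  succ (succ (succ zero))
inferred type:
  Nat


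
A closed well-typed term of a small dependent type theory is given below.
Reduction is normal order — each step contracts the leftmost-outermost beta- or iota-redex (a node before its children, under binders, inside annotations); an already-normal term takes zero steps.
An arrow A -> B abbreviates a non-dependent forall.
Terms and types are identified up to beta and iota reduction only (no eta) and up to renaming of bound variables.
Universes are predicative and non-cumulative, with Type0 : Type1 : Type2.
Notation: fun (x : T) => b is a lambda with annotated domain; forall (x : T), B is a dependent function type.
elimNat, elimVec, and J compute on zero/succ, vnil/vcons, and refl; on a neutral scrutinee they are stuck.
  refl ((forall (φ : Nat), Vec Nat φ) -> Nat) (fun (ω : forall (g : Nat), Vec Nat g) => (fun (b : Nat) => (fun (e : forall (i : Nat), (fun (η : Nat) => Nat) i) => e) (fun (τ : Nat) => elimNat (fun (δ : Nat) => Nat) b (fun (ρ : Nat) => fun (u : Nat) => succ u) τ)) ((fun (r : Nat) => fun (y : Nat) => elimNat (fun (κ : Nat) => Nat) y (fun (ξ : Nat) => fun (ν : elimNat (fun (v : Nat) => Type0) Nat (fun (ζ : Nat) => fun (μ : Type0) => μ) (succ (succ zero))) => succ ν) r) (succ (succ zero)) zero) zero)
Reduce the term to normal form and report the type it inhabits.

reduced normal form:
  refl ((forall (φ : Nat), Vec Nat φ) -> Nat) (fun (ω : forall (g : Nat), Vec Nat g) => succ (succ zero))
type:
  Eq ((forall (φ : Nat), Vec Nat φ) -> Nat) (fun (ω : forall (g : Nat), Vec Nat g) => succ (succ zero)) (fun (b : forall (e : Nat), Vec Nat e) => succ (succ zero))


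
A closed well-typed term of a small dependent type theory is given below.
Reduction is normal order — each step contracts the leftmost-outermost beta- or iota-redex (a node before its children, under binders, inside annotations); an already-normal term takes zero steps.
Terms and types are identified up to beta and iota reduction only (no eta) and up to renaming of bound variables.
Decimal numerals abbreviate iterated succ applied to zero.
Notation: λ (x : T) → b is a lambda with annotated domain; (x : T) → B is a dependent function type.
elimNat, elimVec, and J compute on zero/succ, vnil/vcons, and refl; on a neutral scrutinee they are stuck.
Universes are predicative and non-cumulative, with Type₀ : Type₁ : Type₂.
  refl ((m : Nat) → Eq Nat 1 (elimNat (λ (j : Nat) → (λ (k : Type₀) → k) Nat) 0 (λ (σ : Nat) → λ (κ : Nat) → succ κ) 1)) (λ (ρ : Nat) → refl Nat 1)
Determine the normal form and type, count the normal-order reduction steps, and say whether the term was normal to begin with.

reduced normal form:
  refl ((m : Nat) → Eq Nat 1 1) (λ (j : Nat) → refl Nat 1)
the term's type:
  Eq ((m : Nat) → Eq Nat 1 1) (λ (j : Nat) → refl Nat 1) (λ (k : Nat) → refl Nat 1)
steps to reach normal form (normal order): 4
term was already normal: no
first contracted redex: an elimNat iota-redex


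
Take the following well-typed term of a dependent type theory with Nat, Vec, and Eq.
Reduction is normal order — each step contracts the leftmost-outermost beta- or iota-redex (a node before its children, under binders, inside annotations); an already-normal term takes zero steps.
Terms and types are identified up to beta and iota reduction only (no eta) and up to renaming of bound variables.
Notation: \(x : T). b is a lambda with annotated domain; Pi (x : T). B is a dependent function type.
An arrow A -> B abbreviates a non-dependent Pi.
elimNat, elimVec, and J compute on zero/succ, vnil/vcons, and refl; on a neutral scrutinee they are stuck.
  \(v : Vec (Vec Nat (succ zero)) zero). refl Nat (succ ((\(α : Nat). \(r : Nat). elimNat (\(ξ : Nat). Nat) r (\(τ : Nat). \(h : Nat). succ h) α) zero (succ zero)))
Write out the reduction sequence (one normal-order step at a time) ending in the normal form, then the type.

reduction (normal order):
  \(v : Vec (Vec Nat (succ zero)) zero). refl Nat (succ ((\(α : Nat). \(r : Nat). elimNat (\(ξ : Nat). Nat) r (\(τ : Nat). \(h : Nat). succ h) α) zero (succ zero)))
  ~> \(v : Vec (Vec Nat (succ zero)) zero). refl Nat (succ ((\(α : Nat). elimNat (\(r : Nat). Nat) α (\(ξ : Nat). \(τ : Nat). succ τ) zero) (succ zero)))
  ~> \(v : Vec (Vec Nat (succ zero)) zero). refl Nat (succ (elimNat (\(α : Nat). Nat) (succ zero) (\(r : Nat). \(ξ : Nat). succ ξ) zero))
  ~> \(v : Vec (Vec Nat (succ zero)) zero). refl Nat (succ (succ zero))
inferred type:
  Vec (Vec Nat (succ zero)) zero -> Eq Nat (succ (succ zero)) (succ (succ zero))


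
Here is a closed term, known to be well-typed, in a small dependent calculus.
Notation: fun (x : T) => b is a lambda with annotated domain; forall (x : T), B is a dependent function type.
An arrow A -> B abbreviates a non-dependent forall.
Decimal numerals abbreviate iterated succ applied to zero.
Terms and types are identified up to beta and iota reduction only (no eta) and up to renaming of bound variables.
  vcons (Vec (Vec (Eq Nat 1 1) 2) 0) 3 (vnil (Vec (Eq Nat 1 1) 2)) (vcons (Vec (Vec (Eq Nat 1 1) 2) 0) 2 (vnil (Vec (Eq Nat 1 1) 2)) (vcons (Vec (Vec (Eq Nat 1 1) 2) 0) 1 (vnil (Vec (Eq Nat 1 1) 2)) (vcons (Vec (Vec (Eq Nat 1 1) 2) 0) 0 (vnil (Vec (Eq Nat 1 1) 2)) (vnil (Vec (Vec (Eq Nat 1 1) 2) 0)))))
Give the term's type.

the term's type:
  Vec (Vec (Vec (Eq Nat 1 1) 2) 0) 4


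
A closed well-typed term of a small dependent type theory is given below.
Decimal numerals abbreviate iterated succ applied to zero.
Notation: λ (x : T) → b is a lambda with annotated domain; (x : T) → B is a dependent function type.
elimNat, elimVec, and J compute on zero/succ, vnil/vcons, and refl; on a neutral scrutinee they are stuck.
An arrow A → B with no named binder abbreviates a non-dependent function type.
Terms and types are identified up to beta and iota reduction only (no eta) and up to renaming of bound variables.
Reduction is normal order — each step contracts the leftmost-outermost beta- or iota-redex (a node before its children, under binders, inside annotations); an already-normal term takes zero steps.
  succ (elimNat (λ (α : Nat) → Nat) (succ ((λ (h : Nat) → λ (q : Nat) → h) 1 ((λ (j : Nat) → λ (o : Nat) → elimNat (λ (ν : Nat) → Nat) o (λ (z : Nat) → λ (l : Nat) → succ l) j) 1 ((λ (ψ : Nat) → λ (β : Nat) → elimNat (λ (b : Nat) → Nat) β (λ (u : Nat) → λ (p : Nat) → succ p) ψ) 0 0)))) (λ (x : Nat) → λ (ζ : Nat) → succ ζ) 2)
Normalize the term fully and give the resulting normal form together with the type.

normal form:
  5
the term's type:
  Nat
observation: reduction starts at an elimNat iota-redex, and 9 normal-order steps reach the normal form.


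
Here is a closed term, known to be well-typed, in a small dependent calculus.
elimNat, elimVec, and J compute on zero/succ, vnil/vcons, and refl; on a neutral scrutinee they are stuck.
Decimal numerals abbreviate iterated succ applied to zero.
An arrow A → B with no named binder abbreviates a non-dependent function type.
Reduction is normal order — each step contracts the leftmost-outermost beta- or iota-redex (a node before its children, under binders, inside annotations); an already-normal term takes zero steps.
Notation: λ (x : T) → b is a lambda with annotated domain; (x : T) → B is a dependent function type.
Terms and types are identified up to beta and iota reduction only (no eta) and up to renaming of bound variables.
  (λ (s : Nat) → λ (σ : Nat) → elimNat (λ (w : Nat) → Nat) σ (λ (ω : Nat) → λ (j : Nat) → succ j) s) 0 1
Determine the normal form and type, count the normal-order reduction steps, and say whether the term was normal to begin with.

resulting normal form:
  1
inferred type:
  Nat
steps to reach normal form (normal order): 3
already normal: no
first contracted redex: a beta-redex


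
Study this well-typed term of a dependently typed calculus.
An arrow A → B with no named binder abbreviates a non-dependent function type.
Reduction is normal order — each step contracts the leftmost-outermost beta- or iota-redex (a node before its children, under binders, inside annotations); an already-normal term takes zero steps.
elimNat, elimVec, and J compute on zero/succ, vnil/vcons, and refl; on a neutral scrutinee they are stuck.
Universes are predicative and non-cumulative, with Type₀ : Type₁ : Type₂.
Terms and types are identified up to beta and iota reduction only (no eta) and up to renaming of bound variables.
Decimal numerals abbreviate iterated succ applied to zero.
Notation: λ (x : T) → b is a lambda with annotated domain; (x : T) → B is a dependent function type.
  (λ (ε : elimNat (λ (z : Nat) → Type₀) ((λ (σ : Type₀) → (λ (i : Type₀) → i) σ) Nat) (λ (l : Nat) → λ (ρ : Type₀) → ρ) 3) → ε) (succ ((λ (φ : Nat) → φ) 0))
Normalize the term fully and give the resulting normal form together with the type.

reduced normal form:
  1
the term's type:
  Nat


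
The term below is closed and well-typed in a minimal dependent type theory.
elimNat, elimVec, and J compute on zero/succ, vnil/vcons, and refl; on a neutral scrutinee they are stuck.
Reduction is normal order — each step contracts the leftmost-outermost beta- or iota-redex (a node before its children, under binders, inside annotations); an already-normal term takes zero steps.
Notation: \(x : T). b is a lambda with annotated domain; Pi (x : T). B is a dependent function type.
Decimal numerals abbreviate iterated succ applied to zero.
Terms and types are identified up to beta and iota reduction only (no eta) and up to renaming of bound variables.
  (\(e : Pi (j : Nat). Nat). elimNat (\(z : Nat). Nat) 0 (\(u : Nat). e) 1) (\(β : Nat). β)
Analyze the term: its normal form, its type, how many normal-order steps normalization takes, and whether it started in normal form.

reduced normal form:
  0
the term's type:
  Nat
normal-order step count: 5
already normal: no
first contracted redex: a beta-redex


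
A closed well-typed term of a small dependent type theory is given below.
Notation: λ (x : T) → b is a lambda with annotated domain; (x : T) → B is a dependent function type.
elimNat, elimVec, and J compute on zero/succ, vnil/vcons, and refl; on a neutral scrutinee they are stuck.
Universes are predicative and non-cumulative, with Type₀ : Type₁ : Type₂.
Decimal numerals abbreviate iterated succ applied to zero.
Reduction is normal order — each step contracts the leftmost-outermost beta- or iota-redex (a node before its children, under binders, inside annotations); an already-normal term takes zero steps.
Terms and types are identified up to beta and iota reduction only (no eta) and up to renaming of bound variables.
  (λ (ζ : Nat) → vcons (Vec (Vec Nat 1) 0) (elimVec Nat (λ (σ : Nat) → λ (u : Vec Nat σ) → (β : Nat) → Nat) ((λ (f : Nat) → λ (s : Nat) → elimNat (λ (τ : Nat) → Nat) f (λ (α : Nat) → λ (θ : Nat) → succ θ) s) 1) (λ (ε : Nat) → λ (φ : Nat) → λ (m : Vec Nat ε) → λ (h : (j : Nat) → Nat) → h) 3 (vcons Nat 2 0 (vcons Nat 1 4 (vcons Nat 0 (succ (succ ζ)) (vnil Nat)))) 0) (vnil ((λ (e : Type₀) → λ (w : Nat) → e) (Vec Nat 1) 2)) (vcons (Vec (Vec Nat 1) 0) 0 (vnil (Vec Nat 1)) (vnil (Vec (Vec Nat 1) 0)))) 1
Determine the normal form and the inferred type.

reduced normal form:
  vcons (Vec (Vec Nat 1) 0) 1 (vnil (Vec Nat 1)) (vcons (Vec (Vec Nat 1) 0) 0 (vnil (Vec Nat 1)) (vnil (Vec (Vec Nat 1) 0)))
the term's type:
  Vec (Vec (Vec Nat 1) 0) 2
observation: reduction starts at a beta-redex, and 22 normal-order steps reach the normal form.


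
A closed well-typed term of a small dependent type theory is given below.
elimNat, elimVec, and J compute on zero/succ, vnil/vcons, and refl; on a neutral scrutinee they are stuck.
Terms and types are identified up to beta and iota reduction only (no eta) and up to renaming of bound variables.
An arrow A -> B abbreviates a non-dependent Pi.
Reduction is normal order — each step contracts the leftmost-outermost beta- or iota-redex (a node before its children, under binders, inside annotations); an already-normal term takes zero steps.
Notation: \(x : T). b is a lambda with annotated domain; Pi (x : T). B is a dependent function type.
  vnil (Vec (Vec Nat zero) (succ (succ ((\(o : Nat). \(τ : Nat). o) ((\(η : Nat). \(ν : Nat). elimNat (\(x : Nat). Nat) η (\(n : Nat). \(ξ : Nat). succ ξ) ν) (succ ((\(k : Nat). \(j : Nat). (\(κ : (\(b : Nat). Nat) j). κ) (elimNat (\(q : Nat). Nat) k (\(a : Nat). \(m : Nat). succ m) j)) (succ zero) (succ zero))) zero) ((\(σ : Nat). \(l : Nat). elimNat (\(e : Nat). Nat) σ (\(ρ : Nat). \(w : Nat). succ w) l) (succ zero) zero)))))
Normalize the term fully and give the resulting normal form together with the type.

resulting normal form:
  vnil (Vec (Vec Nat zero) (succ (succ (succ (succ (succ zero))))))
inferred type:
  Vec (Vec (Vec Nat zero) (succ (succ (succ (succ (succ zero)))))) zero
observation: reduction starts at a beta-redex, and 12 normal-order steps reach the normal form.
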